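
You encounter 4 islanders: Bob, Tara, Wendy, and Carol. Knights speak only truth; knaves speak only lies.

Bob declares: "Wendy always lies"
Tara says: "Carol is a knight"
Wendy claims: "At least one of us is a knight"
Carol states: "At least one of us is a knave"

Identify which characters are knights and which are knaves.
Bob is a knave.
Tara is a knight.
Wendy is a knight.
Carol is a knight.

Verification:
- Bob (knave) says "Wendy always lies" - this is FALSE (a lie) because Wendy is a knight.
- Tara (knight) says "Carol is a knight" - this is TRUE because Carol is a knight.
- Wendy (knight) says "At least one of us is a knight" - this is TRUE because Tara, Wendy, and Carol are knights.
- Carol (knight) says "At least one of us is a knave" - this is TRUE because Bob is a knave.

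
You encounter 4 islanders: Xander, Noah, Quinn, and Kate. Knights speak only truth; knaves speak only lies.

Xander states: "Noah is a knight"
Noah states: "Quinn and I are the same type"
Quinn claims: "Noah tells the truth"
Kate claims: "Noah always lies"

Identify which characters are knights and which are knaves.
Xander is a knight.
Noah is a knight.
Quinn is a knight.
Kate is a knave.

Verification:
- Xander (knight) says "Noah is a knight" - this is TRUE because Noah is a knight.
- Noah (knight) says "Quinn and I are the same type" - this is TRUE because Noah is a knight and Quinn is a knight.
- Quinn (knight) says "Noah tells the truth" - this is TRUE because Noah is a knight.
- Kate (knave) says "Noah always lies" - this is FALSE (a lie) because Noah is a knight.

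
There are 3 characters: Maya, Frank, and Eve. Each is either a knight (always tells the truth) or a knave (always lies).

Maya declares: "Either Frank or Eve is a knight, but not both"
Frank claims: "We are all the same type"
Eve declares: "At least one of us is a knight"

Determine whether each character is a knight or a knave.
Maya is a knight.
Frank is a knave.
Eve is a knight.

Verification:
- Maya (knight) says "Either Frank or Eve is a knight, but not both" - this is TRUE because Frank is a knave and Eve is a knight.
- Frank (knave) says "We are all the same type" - this is FALSE (a lie) because Maya and Eve are knights and Frank is a knave.
- Eve (knight) says "At least one of us is a knight" - this is TRUE because Maya and Eve are knights.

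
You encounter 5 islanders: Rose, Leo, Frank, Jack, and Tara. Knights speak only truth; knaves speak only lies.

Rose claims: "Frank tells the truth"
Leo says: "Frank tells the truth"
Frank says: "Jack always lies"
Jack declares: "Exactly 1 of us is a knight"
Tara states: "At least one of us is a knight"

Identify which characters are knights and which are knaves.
Rose is a knight.
Leo is a knight.
Frank is a knight.
Jack is a knave.
Tara is a knight.

Verification:
- Rose (knight) says "Frank tells the truth" - this is TRUE because Frank is a knight.
- Leo (knight) says "Frank tells the truth" - this is TRUE because Frank is a knight.
- Frank (knight) says "Jack always lies" - this is TRUE because Jack is a knave.
- Jack (knave) says "Exactly 1 of us is a knight" - this is FALSE (a lie) because there are 4 knights.
- Tara (knight) says "At least one of us is a knight" - this is TRUE because Rose, Leo, Frank, and Tara are knights.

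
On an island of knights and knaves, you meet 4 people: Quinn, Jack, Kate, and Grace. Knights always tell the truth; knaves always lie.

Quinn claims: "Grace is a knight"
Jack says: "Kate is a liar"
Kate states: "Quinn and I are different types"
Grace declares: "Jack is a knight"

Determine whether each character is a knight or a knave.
Quinn is a knave.
Jack is a knave.
Kate is a knight.
Grace is a knave.

Verification:
- Quinn (knave) says "Grace is a knight" - this is FALSE (a lie) because Grace is a knave.
- Jack (knave) says "Kate is a liar" - this is FALSE (a lie) because Kate is a knight.
- Kate (knight) says "Quinn and I are different types" - this is TRUE because Kate is a knight and Quinn is a knave.
- Grace (knave) says "Jack is a knight" - this is FALSE (a lie) because Jack is a knave.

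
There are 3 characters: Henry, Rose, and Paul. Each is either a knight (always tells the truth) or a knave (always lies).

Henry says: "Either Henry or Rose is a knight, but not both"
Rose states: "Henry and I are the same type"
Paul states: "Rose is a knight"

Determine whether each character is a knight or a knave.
Henry is a knight.
Rose is a knave.
Paul is a knave.

Verification:
- Henry (knight) says "Either Henry or Rose is a knight, but not both" - this is TRUE because Henry is a knight and Rose is a knave.
- Rose (knave) says "Henry and I are the same type" - this is FALSE (a lie) because Rose is a knave and Henry is a knight.
- Paul (knave) says "Rose is a knight" - this is FALSE (a lie) because Rose is a knave.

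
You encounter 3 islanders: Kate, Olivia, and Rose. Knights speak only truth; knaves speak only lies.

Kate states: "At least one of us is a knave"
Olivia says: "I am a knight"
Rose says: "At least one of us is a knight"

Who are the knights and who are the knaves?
Kate is a knight.
Olivia is a knave.
Rose is a knight.

Verification:
- Kate (knight) says "At least one of us is a knave" - this is TRUE because Olivia is a knave.
- Olivia (knave) says "I am a knight" - this is FALSE (a lie) because Olivia is a knave.
- Rose (knight) says "At least one of us is a knight" - this is TRUE because Kate and Rose are knights.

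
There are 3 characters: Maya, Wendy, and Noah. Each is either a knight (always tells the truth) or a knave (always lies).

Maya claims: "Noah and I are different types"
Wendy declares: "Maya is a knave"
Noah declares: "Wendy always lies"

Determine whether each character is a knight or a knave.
Maya is a knave.
Wendy is a knight.
Noah is a knave.

Verification:
- Maya (knave) says "Noah and I are different types" - this is FALSE (a lie) because Maya is a knave and Noah is a knave.
- Wendy (knight) says "Maya is a knave" - this is TRUE because Maya is a knave.
- Noah (knave) says "Wendy always lies" - this is FALSE (a lie) because Wendy is a knight.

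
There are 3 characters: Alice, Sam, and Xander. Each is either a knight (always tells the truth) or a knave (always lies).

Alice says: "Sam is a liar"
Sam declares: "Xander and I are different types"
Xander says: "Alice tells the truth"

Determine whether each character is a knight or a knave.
Alice is a knave.
Sam is a knight.
Xander is a knave.

Verification:
- Alice (knave) says "Sam is a liar" - this is FALSE (a lie) because Sam is a knight.
- Sam (knight) says "Xander and I are different types" - this is TRUE because Sam is a knight and Xander is a knave.
- Xander (knave) says "Alice tells the truth" - this is FALSE (a lie) because Alice is a knave.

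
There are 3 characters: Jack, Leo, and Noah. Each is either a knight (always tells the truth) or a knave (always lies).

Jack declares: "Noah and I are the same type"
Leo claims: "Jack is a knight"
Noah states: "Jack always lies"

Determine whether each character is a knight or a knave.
Jack is a knave.
Leo is a knave.
Noah is a knight.

Verification:
- Jack (knave) says "Noah and I are the same type" - this is FALSE (a lie) because Jack is a knave and Noah is a knight.
- Leo (knave) says "Jack is a knight" - this is FALSE (a lie) because Jack is a knave.
- Noah (knight) says "Jack always lies" - this is TRUE because Jack is a knave.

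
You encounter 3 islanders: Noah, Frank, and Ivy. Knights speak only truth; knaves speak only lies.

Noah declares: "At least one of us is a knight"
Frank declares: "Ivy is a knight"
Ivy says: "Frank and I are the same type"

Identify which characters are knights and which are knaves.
Noah is a knight.
Frank is a knight.
Ivy is a knight.

Verification:
- Noah (knight) says "At least one of us is a knight" - this is TRUE because Noah, Frank, and Ivy are knights.
- Frank (knight) says "Ivy is a knight" - this is TRUE because Ivy is a knight.
- Ivy (knight) says "Frank and I are the same type" - this is TRUE because Ivy is a knight and Frank is a knight.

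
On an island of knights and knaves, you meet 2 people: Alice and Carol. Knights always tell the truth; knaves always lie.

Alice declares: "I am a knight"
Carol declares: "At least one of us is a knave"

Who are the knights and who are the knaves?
Alice is a knave.
Carol is a knight.

Verification:
- Alice (knave) says "I am a knight" - this is FALSE (a lie) because Alice is a knave.
- Carol (knight) says "At least one of us is a knave" - this is TRUE because Alice is a knave.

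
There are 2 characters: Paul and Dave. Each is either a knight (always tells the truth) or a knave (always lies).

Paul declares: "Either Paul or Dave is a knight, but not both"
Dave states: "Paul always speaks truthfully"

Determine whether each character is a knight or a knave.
Paul is a knave.
Dave is a knave.

Verification:
- Paul (knave) says "Either Paul or Dave is a knight, but not both" - this is FALSE (a lie) because Paul is a knave and Dave is a knave.
- Dave (knave) says "Paul always speaks truthfully" - this is FALSE (a lie) because Paul is a knave.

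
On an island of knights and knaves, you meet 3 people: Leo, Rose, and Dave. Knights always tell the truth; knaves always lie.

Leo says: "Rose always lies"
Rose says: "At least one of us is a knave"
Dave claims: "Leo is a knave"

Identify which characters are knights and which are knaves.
Leo is a knave.
Rose is a knight.
Dave is a knight.

Verification:
- Leo (knave) says "Rose always lies" - this is FALSE (a lie) because Rose is a knight.
- Rose (knight) says "At least one of us is a knave" - this is TRUE because Leo is a knave.
- Dave (knight) says "Leo is a knave" - this is TRUE because Leo is a knave.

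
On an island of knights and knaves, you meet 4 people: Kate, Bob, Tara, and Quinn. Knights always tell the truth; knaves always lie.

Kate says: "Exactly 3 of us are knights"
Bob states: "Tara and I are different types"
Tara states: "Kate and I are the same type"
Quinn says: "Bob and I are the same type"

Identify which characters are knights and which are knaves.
Kate is a knight.
Bob is a knight.
Tara is a knave.
Quinn is a knight.

Verification:
- Kate (knight) says "Exactly 3 of us are knights" - this is TRUE because there are 3 knights.
- Bob (knight) says "Tara and I are different types" - this is TRUE because Bob is a knight and Tara is a knave.
- Tara (knave) says "Kate and I are the same type" - this is FALSE (a lie) because Tara is a knave and Kate is a knight.
- Quinn (knight) says "Bob and I are the same type" - this is TRUE because Quinn is a knight and Bob is a knight.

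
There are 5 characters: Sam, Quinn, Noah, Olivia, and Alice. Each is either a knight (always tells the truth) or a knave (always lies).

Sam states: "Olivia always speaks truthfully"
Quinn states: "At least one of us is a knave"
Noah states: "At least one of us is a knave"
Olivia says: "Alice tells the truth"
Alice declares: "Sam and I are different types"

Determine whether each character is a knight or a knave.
Sam is a knave.
Quinn is a knight.
Noah is a knight.
Olivia is a knave.
Alice is a knave.

Verification:
- Sam (knave) says "Olivia always speaks truthfully" - this is FALSE (a lie) because Olivia is a knave.
- Quinn (knight) says "At least one of us is a knave" - this is TRUE because Sam, Olivia, and Alice are knaves.
- Noah (knight) says "At least one of us is a knave" - this is TRUE because Sam, Olivia, and Alice are knaves.
- Olivia (knave) says "Alice tells the truth" - this is FALSE (a lie) because Alice is a knave.
- Alice (knave) says "Sam and I are different types" - this is FALSE (a lie) because Alice is a knave and Sam is a knave.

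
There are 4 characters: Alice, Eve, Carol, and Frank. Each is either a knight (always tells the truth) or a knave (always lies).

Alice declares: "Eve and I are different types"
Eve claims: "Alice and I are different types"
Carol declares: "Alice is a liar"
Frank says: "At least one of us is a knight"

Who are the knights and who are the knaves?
Alice is a knave.
Eve is a knave.
Carol is a knight.
Frank is a knight.

Verification:
- Alice (knave) says "Eve and I are different types" - this is FALSE (a lie) because Alice is a knave and Eve is a knave.
- Eve (knave) says "Alice and I are different types" - this is FALSE (a lie) because Eve is a knave and Alice is a knave.
- Carol (knight) says "Alice is a liar" - this is TRUE because Alice is a knave.
- Frank (knight) says "At least one of us is a knight" - this is TRUE because Carol and Frank are knights.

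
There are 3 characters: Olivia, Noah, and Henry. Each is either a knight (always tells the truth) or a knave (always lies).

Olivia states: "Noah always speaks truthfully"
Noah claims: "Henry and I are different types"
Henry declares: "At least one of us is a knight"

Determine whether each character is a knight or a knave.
Olivia is a knave.
Noah is a knave.
Henry is a knave.

Verification:
- Olivia (knave) says "Noah always speaks truthfully" - this is FALSE (a lie) because Noah is a knave.
- Noah (knave) says "Henry and I are different types" - this is FALSE (a lie) because Noah is a knave and Henry is a knave.
- Henry (knave) says "At least one of us is a knight" - this is FALSE (a lie) because no one is a knight.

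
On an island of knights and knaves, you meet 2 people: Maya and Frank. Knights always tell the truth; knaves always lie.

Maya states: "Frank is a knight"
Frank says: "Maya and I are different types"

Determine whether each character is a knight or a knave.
Maya is a knave.
Frank is a knave.

Verification:
- Maya (knave) says "Frank is a knight" - this is FALSE (a lie) because Frank is a knave.
- Frank (knave) says "Maya and I are different types" - this is FALSE (a lie) because Frank is a knave and Maya is a knave.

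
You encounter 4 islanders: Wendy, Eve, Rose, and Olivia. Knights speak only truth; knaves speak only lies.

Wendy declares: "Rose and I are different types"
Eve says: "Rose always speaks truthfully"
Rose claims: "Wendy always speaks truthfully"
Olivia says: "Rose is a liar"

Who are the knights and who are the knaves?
Wendy is a knave.
Eve is a knave.
Rose is a knave.
Olivia is a knight.

Verification:
- Wendy (knave) says "Rose and I are different types" - this is FALSE (a lie) because Wendy is a knave and Rose is a knave.
- Eve (knave) says "Rose always speaks truthfully" - this is FALSE (a lie) because Rose is a knave.
- Rose (knave) says "Wendy always speaks truthfully" - this is FALSE (a lie) because Wendy is a knave.
- Olivia (knight) says "Rose is a liar" - this is TRUE because Rose is a knave.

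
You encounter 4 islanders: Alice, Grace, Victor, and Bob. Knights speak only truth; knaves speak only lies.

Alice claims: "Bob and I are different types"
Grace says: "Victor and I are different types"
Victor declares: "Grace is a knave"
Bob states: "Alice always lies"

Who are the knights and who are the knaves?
Alice is a knight.
Grace is a knight.
Victor is a knave.
Bob is a knave.

Verification:
- Alice (knight) says "Bob and I are different types" - this is TRUE because Alice is a knight and Bob is a knave.
- Grace (knight) says "Victor and I are different types" - this is TRUE because Grace is a knight and Victor is a knave.
- Victor (knave) says "Grace is a knave" - this is FALSE (a lie) because Grace is a knight.
- Bob (knave) says "Alice always lies" - this is FALSE (a lie) because Alice is a knight.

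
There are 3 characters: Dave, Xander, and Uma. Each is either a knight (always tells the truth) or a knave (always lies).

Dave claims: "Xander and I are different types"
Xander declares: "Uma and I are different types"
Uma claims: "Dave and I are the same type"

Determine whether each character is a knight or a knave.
Dave is a knight.
Xander is a knave.
Uma is a knave.

Verification:
- Dave (knight) says "Xander and I are different types" - this is TRUE because Dave is a knight and Xander is a knave.
- Xander (knave) says "Uma and I are different types" - this is FALSE (a lie) because Xander is a knave and Uma is a knave.
- Uma (knave) says "Dave and I are the same type" - this is FALSE (a lie) because Uma is a knave and Dave is a knight.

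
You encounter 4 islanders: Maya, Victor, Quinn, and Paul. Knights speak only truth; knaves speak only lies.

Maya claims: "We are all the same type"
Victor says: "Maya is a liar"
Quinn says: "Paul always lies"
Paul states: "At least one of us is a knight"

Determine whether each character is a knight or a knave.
Maya is a knave.
Victor is a knight.
Quinn is a knave.
Paul is a knight.

Verification:
- Maya (knave) says "We are all the same type" - this is FALSE (a lie) because Victor and Paul are knights and Maya and Quinn are knaves.
- Victor (knight) says "Maya is a liar" - this is TRUE because Maya is a knave.
- Quinn (knave) says "Paul always lies" - this is FALSE (a lie) because Paul is a knight.
- Paul (knight) says "At least one of us is a knight" - this is TRUE because Victor and Paul are knights.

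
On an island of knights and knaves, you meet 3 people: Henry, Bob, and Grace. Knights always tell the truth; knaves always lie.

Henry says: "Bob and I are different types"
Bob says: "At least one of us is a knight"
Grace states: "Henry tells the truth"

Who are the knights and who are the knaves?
Henry is a knave.
Bob is a knave.
Grace is a knave.

Verification:
- Henry (knave) says "Bob and I are different types" - this is FALSE (a lie) because Henry is a knave and Bob is a knave.
- Bob (knave) says "At least one of us is a knight" - this is FALSE (a lie) because no one is a knight.
- Grace (knave) says "Henry tells the truth" - this is FALSE (a lie) because Henry is a knave.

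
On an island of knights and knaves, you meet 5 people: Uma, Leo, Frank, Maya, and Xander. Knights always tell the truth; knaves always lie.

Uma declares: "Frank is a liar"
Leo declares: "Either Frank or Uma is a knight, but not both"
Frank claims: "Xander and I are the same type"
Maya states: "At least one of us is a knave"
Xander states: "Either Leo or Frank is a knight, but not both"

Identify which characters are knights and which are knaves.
Uma is a knight.
Leo is a knight.
Frank is a knave.
Maya is a knight.
Xander is a knight.

Verification:
- Uma (knight) says "Frank is a liar" - this is TRUE because Frank is a knave.
- Leo (knight) says "Either Frank or Uma is a knight, but not both" - this is TRUE because Frank is a knave and Uma is a knight.
- Frank (knave) says "Xander and I are the same type" - this is FALSE (a lie) because Frank is a knave and Xander is a knight.
- Maya (knight) says "At least one of us is a knave" - this is TRUE because Frank is a knave.
- Xander (knight) says "Either Leo or Frank is a knight, but not both" - this is TRUE because Leo is a knight and Frank is a knave.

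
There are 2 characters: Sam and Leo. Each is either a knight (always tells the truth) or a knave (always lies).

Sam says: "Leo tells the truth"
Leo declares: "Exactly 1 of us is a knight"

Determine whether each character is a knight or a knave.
Sam is a knave.
Leo is a knave.

Verification:
- Sam (knave) says "Leo tells the truth" - this is FALSE (a lie) because Leo is a knave.
- Leo (knave) says "Exactly 1 of us is a knight" - this is FALSE (a lie) because there are 0 knights.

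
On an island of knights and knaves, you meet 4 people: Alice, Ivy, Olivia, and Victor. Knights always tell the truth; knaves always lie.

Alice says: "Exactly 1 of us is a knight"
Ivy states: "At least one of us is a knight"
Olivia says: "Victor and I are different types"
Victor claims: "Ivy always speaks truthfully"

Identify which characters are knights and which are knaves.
Alice is a knave.
Ivy is a knave.
Olivia is a knave.
Victor is a knave.

Verification:
- Alice (knave) says "Exactly 1 of us is a knight" - this is FALSE (a lie) because there are 0 knights.
- Ivy (knave) says "At least one of us is a knight" - this is FALSE (a lie) because no one is a knight.
- Olivia (knave) says "Victor and I are different types" - this is FALSE (a lie) because Olivia is a knave and Victor is a knave.
- Victor (knave) says "Ivy always speaks truthfully" - this is FALSE (a lie) because Ivy is a knave.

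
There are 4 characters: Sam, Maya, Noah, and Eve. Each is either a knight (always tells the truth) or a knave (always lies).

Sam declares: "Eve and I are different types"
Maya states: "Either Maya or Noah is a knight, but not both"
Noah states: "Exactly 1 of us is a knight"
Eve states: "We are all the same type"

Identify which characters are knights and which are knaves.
Sam is a knight.
Maya is a knight.
Noah is a knave.
Eve is a knave.

Verification:
- Sam (knight) says "Eve and I are different types" - this is TRUE because Sam is a knight and Eve is a knave.
- Maya (knight) says "Either Maya or Noah is a knight, but not both" - this is TRUE because Maya is a knight and Noah is a knave.
- Noah (knave) says "Exactly 1 of us is a knight" - this is FALSE (a lie) because there are 2 knights.
- Eve (knave) says "We are all the same type" - this is FALSE (a lie) because Sam and Maya are knights and Noah and Eve are knaves.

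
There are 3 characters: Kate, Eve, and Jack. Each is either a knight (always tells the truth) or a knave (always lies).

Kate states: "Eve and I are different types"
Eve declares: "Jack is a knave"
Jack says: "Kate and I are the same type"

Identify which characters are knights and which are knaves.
Kate is a knight.
Eve is a knave.
Jack is a knight.

Verification:
- Kate (knight) says "Eve and I are different types" - this is TRUE because Kate is a knight and Eve is a knave.
- Eve (knave) says "Jack is a knave" - this is FALSE (a lie) because Jack is a knight.
- Jack (knight) says "Kate and I are the same type" - this is TRUE because Jack is a knight and Kate is a knight.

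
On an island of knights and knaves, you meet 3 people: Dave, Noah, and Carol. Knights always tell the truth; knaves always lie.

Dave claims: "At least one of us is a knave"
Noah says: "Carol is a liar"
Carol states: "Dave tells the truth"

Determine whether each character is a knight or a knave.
Dave is a knight.
Noah is a knave.
Carol is a knight.

Verification:
- Dave (knight) says "At least one of us is a knave" - this is TRUE because Noah is a knave.
- Noah (knave) says "Carol is a liar" - this is FALSE (a lie) because Carol is a knight.
- Carol (knight) says "Dave tells the truth" - this is TRUE because Dave is a knight.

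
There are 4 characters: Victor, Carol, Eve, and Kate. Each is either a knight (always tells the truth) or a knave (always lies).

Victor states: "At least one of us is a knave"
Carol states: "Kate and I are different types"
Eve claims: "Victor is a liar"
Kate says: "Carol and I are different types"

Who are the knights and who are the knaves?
Victor is a knight.
Carol is a knave.
Eve is a knave.
Kate is a knave.

Verification:
- Victor (knight) says "At least one of us is a knave" - this is TRUE because Carol, Eve, and Kate are knaves.
- Carol (knave) says "Kate and I are different types" - this is FALSE (a lie) because Carol is a knave and Kate is a knave.
- Eve (knave) says "Victor is a liar" - this is FALSE (a lie) because Victor is a knight.
- Kate (knave) says "Carol and I are different types" - this is FALSE (a lie) because Kate is a knave and Carol is a knave.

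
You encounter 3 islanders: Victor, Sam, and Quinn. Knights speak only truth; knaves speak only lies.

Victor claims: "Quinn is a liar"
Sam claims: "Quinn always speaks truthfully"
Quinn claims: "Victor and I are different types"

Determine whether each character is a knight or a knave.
Victor is a knave.
Sam is a knight.
Quinn is a knight.

Verification:
- Victor (knave) says "Quinn is a liar" - this is FALSE (a lie) because Quinn is a knight.
- Sam (knight) says "Quinn always speaks truthfully" - this is TRUE because Quinn is a knight.
- Quinn (knight) says "Victor and I are different types" - this is TRUE because Quinn is a knight and Victor is a knave.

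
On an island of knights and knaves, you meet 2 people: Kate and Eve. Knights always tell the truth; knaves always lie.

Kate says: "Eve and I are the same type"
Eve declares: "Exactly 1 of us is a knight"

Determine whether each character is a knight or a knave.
Kate is a knave.
Eve is a knight.

Verification:
- Kate (knave) says "Eve and I are the same type" - this is FALSE (a lie) because Kate is a knave and Eve is a knight.
- Eve (knight) says "Exactly 1 of us is a knight" - this is TRUE because there are 1 knights.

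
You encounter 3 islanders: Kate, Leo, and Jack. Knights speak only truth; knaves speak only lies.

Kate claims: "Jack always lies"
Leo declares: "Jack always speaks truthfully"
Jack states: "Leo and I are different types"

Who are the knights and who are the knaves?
Kate is a knight.
Leo is a knave.
Jack is a knave.

Verification:
- Kate (knight) says "Jack always lies" - this is TRUE because Jack is a knave.
- Leo (knave) says "Jack always speaks truthfully" - this is FALSE (a lie) because Jack is a knave.
- Jack (knave) says "Leo and I are different types" - this is FALSE (a lie) because Jack is a knave and Leo is a knave.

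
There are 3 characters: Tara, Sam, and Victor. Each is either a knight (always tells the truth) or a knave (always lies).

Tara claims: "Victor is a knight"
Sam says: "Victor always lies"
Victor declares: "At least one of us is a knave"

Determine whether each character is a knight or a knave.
Tara is a knight.
Sam is a knave.
Victor is a knight.

Verification:
- Tara (knight) says "Victor is a knight" - this is TRUE because Victor is a knight.
- Sam (knave) says "Victor always lies" - this is FALSE (a lie) because Victor is a knight.
- Victor (knight) says "At least one of us is a knave" - this is TRUE because Sam is a knave.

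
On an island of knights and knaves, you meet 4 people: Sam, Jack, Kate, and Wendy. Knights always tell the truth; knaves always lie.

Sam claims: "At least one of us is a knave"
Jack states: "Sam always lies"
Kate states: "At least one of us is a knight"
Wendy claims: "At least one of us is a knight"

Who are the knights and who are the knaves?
Sam is a knight.
Jack is a knave.
Kate is a knight.
Wendy is a knight.

Verification:
- Sam (knight) says "At least one of us is a knave" - this is TRUE because Jack is a knave.
- Jack (knave) says "Sam always lies" - this is FALSE (a lie) because Sam is a knight.
- Kate (knight) says "At least one of us is a knight" - this is TRUE because Sam, Kate, and Wendy are knights.
- Wendy (knight) says "At least one of us is a knight" - this is TRUE because Sam, Kate, and Wendy are knights.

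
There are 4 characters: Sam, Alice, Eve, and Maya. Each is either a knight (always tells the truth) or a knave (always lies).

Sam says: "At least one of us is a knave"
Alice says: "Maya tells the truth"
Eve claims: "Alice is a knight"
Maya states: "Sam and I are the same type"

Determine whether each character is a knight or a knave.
Sam is a knight.
Alice is a knave.
Eve is a knave.
Maya is a knave.

Verification:
- Sam (knight) says "At least one of us is a knave" - this is TRUE because Alice, Eve, and Maya are knaves.
- Alice (knave) says "Maya tells the truth" - this is FALSE (a lie) because Maya is a knave.
- Eve (knave) says "Alice is a knight" - this is FALSE (a lie) because Alice is a knave.
- Maya (knave) says "Sam and I are the same type" - this is FALSE (a lie) because Maya is a knave and Sam is a knight.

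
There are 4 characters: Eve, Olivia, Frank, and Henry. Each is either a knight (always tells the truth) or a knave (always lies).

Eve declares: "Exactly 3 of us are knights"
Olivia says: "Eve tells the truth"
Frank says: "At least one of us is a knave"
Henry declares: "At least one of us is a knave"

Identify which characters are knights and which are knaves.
Eve is a knave.
Olivia is a knave.
Frank is a knight.
Henry is a knight.

Verification:
- Eve (knave) says "Exactly 3 of us are knights" - this is FALSE (a lie) because there are 2 knights.
- Olivia (knave) says "Eve tells the truth" - this is FALSE (a lie) because Eve is a knave.
- Frank (knight) says "At least one of us is a knave" - this is TRUE because Eve and Olivia are knaves.
- Henry (knight) says "At least one of us is a knave" - this is TRUE because Eve and Olivia are knaves.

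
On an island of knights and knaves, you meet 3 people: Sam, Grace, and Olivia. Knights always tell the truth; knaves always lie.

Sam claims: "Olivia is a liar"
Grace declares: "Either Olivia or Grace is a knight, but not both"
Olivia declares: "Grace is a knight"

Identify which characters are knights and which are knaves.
Sam is a knight.
Grace is a knave.
Olivia is a knave.

Verification:
- Sam (knight) says "Olivia is a liar" - this is TRUE because Olivia is a knave.
- Grace (knave) says "Either Olivia or Grace is a knight, but not both" - this is FALSE (a lie) because Olivia is a knave and Grace is a knave.
- Olivia (knave) says "Grace is a knight" - this is FALSE (a lie) because Grace is a knave.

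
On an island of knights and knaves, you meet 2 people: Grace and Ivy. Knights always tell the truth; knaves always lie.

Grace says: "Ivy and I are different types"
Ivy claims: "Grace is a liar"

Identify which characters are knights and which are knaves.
Grace is a knight.
Ivy is a knave.

Verification:
- Grace (knight) says "Ivy and I are different types" - this is TRUE because Grace is a knight and Ivy is a knave.
- Ivy (knave) says "Grace is a liar" - this is FALSE (a lie) because Grace is a knight.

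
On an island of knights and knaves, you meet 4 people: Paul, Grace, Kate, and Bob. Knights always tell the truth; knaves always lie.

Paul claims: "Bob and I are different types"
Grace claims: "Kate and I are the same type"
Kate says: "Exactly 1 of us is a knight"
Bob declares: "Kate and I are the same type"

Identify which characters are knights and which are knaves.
Paul is a knave.
Grace is a knave.
Kate is a knight.
Bob is a knave.

Verification:
- Paul (knave) says "Bob and I are different types" - this is FALSE (a lie) because Paul is a knave and Bob is a knave.
- Grace (knave) says "Kate and I are the same type" - this is FALSE (a lie) because Grace is a knave and Kate is a knight.
- Kate (knight) says "Exactly 1 of us is a knight" - this is TRUE because there are 1 knights.
- Bob (knave) says "Kate and I are the same type" - this is FALSE (a lie) because Bob is a knave and Kate is a knight.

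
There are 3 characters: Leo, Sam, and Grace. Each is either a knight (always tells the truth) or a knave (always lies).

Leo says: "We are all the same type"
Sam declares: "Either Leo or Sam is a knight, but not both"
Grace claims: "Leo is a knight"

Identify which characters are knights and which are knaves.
Leo is a knave.
Sam is a knight.
Grace is a knave.

Verification:
- Leo (knave) says "We are all the same type" - this is FALSE (a lie) because Sam is a knight and Leo and Grace are knaves.
- Sam (knight) says "Either Leo or Sam is a knight, but not both" - this is TRUE because Leo is a knave and Sam is a knight.
- Grace (knave) says "Leo is a knight" - this is FALSE (a lie) because Leo is a knave.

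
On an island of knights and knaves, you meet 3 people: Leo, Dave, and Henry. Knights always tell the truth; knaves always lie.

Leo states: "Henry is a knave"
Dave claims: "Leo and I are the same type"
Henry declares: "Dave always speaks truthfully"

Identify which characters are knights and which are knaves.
Leo is a knight.
Dave is a knave.
Henry is a knave.

Verification:
- Leo (knight) says "Henry is a knave" - this is TRUE because Henry is a knave.
- Dave (knave) says "Leo and I are the same type" - this is FALSE (a lie) because Dave is a knave and Leo is a knight.
- Henry (knave) says "Dave always speaks truthfully" - this is FALSE (a lie) because Dave is a knave.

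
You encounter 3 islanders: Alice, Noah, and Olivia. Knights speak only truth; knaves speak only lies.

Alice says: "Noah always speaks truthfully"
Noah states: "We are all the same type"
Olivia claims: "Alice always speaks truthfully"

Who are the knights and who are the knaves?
Alice is a knight.
Noah is a knight.
Olivia is a knight.

Verification:
- Alice (knight) says "Noah always speaks truthfully" - this is TRUE because Noah is a knight.
- Noah (knight) says "We are all the same type" - this is TRUE because Alice, Noah, and Olivia are knights.
- Olivia (knight) says "Alice always speaks truthfully" - this is TRUE because Alice is a knight.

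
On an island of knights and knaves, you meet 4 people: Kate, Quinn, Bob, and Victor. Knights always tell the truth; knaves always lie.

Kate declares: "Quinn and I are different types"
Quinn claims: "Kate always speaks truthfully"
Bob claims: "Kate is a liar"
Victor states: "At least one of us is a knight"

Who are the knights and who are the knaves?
Kate is a knave.
Quinn is a knave.
Bob is a knight.
Victor is a knight.

Verification:
- Kate (knave) says "Quinn and I are different types" - this is FALSE (a lie) because Kate is a knave and Quinn is a knave.
- Quinn (knave) says "Kate always speaks truthfully" - this is FALSE (a lie) because Kate is a knave.
- Bob (knight) says "Kate is a liar" - this is TRUE because Kate is a knave.
- Victor (knight) says "At least one of us is a knight" - this is TRUE because Bob and Victor are knights.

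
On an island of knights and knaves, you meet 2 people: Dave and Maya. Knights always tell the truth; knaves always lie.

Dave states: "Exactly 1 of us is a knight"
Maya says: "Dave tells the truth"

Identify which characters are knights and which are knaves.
Dave is a knave.
Maya is a knave.

Verification:
- Dave (knave) says "Exactly 1 of us is a knight" - this is FALSE (a lie) because there are 0 knights.
- Maya (knave) says "Dave tells the truth" - this is FALSE (a lie) because Dave is a knave.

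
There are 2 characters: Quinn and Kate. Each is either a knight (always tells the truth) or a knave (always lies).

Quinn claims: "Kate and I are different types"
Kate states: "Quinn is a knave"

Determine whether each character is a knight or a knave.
Quinn is a knight.
Kate is a knave.

Verification:
- Quinn (knight) says "Kate and I are different types" - this is TRUE because Quinn is a knight and Kate is a knave.
- Kate (knave) says "Quinn is a knave" - this is FALSE (a lie) because Quinn is a knight.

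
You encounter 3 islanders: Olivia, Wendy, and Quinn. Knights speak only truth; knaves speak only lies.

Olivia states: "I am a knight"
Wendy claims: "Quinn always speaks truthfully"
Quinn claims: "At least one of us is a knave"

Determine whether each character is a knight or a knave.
Olivia is a knave.
Wendy is a knight.
Quinn is a knight.

Verification:
- Olivia (knave) says "I am a knight" - this is FALSE (a lie) because Olivia is a knave.
- Wendy (knight) says "Quinn always speaks truthfully" - this is TRUE because Quinn is a knight.
- Quinn (knight) says "At least one of us is a knave" - this is TRUE because Olivia is a knave.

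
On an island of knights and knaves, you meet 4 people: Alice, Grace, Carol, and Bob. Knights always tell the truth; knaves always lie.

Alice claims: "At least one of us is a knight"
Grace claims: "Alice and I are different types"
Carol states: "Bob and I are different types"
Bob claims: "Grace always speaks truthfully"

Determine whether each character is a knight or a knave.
Alice is a knave.
Grace is a knave.
Carol is a knave.
Bob is a knave.

Verification:
- Alice (knave) says "At least one of us is a knight" - this is FALSE (a lie) because no one is a knight.
- Grace (knave) says "Alice and I are different types" - this is FALSE (a lie) because Grace is a knave and Alice is a knave.
- Carol (knave) says "Bob and I are different types" - this is FALSE (a lie) because Carol is a knave and Bob is a knave.
- Bob (knave) says "Grace always speaks truthfully" - this is FALSE (a lie) because Grace is a knave.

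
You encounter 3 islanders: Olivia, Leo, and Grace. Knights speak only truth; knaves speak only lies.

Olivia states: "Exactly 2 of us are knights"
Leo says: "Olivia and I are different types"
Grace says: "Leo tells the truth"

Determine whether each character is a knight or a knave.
Olivia is a knave.
Leo is a knave.
Grace is a knave.

Verification:
- Olivia (knave) says "Exactly 2 of us are knights" - this is FALSE (a lie) because there are 0 knights.
- Leo (knave) says "Olivia and I are different types" - this is FALSE (a lie) because Leo is a knave and Olivia is a knave.
- Grace (knave) says "Leo tells the truth" - this is FALSE (a lie) because Leo is a knave.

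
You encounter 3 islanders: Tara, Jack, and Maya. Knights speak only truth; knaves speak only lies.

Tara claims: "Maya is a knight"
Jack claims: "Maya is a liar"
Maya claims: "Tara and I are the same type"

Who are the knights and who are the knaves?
Tara is a knight.
Jack is a knave.
Maya is a knight.

Verification:
- Tara (knight) says "Maya is a knight" - this is TRUE because Maya is a knight.
- Jack (knave) says "Maya is a liar" - this is FALSE (a lie) because Maya is a knight.
- Maya (knight) says "Tara and I are the same type" - this is TRUE because Maya is a knight and Tara is a knight.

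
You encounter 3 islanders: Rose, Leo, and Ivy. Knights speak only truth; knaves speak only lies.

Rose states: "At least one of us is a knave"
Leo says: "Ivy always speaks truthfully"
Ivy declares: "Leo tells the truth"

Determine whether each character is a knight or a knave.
Rose is a knight.
Leo is a knave.
Ivy is a knave.

Verification:
- Rose (knight) says "At least one of us is a knave" - this is TRUE because Leo and Ivy are knaves.
- Leo (knave) says "Ivy always speaks truthfully" - this is FALSE (a lie) because Ivy is a knave.
- Ivy (knave) says "Leo tells the truth" - this is FALSE (a lie) because Leo is a knave.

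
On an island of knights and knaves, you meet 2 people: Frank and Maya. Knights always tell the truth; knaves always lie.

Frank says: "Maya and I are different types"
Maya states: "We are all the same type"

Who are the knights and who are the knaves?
Frank is a knight.
Maya is a knave.

Verification:
- Frank (knight) says "Maya and I are different types" - this is TRUE because Frank is a knight and Maya is a knave.
- Maya (knave) says "We are all the same type" - this is FALSE (a lie) because Frank is a knight and Maya is a knave.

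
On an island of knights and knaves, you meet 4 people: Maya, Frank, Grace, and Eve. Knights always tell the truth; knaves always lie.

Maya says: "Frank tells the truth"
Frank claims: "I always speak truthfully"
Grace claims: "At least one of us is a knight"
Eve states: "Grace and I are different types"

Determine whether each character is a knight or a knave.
Maya is a knave.
Frank is a knave.
Grace is a knave.
Eve is a knave.

Verification:
- Maya (knave) says "Frank tells the truth" - this is FALSE (a lie) because Frank is a knave.
- Frank (knave) says "I always speak truthfully" - this is FALSE (a lie) because Frank is a knave.
- Grace (knave) says "At least one of us is a knight" - this is FALSE (a lie) because no one is a knight.
- Eve (knave) says "Grace and I are different types" - this is FALSE (a lie) because Eve is a knave and Grace is a knave.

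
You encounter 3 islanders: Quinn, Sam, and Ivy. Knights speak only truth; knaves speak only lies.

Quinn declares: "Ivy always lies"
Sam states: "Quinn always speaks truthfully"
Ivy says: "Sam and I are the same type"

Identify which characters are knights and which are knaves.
Quinn is a knight.
Sam is a knight.
Ivy is a knave.

Verification:
- Quinn (knight) says "Ivy always lies" - this is TRUE because Ivy is a knave.
- Sam (knight) says "Quinn always speaks truthfully" - this is TRUE because Quinn is a knight.
- Ivy (knave) says "Sam and I are the same type" - this is FALSE (a lie) because Ivy is a knave and Sam is a knight.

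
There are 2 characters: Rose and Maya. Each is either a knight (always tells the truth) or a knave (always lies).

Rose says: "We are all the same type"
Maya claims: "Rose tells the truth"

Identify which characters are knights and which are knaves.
Rose is a knight.
Maya is a knight.

Verification:
- Rose (knight) says "We are all the same type" - this is TRUE because Rose and Maya are knights.
- Maya (knight) says "Rose tells the truth" - this is TRUE because Rose is a knight.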